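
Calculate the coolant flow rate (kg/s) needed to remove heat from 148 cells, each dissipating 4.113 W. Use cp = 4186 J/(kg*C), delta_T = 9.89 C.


Step 1: Total heat Q = 148 * 4.113 W = 608.72 W
Step 2: denom = cp * dT = 4186 * 9.89 = 41400
Step 3: m_dot = 608.72 / 41400 = 0.01470 kg/s

0.01470 kg/s


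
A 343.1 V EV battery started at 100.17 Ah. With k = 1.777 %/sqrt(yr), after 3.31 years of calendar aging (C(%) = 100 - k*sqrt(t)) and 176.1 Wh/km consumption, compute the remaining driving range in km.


Step 1: capacity retention = 100 - 1.777 * sqrt(3.31) = 100 - 1.777 * 1.8193 = 96.767%
Step 2: C_now = 100.17 * 96.767/100 = 96.932 Ah
Step 3: E_pack = V * C_now = 343.1 * 96.932 = 33257 Wh
Step 4: range = E_pack / consumption = 33257 / 176.1 = 188.9 km

188.9 km


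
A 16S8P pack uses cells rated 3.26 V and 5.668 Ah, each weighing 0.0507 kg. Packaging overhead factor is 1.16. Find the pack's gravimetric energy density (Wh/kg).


Step 1: V_pack = 16 * 3.26 = 52.16 V
Step 2: C_pack = 8 * 5.668 = 45.344 Ah
Step 3: E_pack = V_pack * C_pack = 52.16 * 45.344 = 2365.1 Wh
Step 4: m_pack = 16 * 8 * 0.0507 * 1.16 = 7.5279 kg
Step 5: ED = E_pack / m_pack = 2365.1 / 7.5279 = 314.2 Wh/kg

314.2 Wh/kg


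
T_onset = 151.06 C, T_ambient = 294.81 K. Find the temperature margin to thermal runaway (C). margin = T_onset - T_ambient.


Convert: T_ambient = 294.81 K = 21.66 C
margin = 151.06 - 21.66 = 129.4 C

129.4 C


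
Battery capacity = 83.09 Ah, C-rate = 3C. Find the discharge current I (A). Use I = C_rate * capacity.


At 3C: I = 3 * 83.09 Ah = 249.27 A

249.27 A


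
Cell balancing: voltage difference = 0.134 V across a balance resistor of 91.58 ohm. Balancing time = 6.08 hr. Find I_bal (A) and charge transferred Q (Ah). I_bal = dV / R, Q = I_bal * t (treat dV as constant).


I_bal = dV / R = 0.134 / 91.58 = 0.0014632 A
Q = I_bal * t = 0.0014632 * 6.08 = 0.008896 Ah

I=0.0014632 A, Q=0.008896 Ah


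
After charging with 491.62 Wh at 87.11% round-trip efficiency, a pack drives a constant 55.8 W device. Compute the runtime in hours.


Step 1: E_discharge = eta/100 * E_charge = 87.11/100 * 491.62 = 428.25 Wh
Step 2: t = E_discharge / P = 428.25 / 55.8 = 7.675 hr

7.675 hr


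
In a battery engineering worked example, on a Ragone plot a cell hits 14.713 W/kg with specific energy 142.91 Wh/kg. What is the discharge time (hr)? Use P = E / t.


t = E / P = 142.91 / 14.713 = 9.713 hr

9.713 hr


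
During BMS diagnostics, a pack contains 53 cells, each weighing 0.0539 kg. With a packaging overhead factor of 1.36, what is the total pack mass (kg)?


Cell mass sum = 53 * 0.0539 = 2.8567 kg
With overhead 1.36: m_pack = 2.8567 * 1.36 = 3.885 kg

3.885 kg


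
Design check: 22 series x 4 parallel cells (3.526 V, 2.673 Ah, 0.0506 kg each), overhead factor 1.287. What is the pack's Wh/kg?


Step 1: V_pack = 22 * 3.526 = 77.572 V
Step 2: C_pack = 4 * 2.673 = 10.692 Ah
Step 3: E_pack = V_pack * C_pack = 77.572 * 10.692 = 829.4 Wh
Step 4: m_pack = 22 * 4 * 0.0506 * 1.287 = 5.7308 kg
Step 5: ED = E_pack / m_pack = 829.4 / 5.7308 = 144.7 Wh/kg

144.7 Wh/kg


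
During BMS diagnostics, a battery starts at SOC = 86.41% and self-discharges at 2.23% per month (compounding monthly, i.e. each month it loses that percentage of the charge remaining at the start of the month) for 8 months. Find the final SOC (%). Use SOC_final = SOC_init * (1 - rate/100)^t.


decay = (1 - 2.23/100)^8 = 0.83492
SOC_final = 86.41 * 0.83492 = 72.15%

72.15%


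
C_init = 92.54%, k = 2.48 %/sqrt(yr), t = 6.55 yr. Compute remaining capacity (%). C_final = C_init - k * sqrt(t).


Step 1: sqrt(6.55 yr) = 2.5593
Step 2: drop = 2.48 * 2.5593 = 6.3471
Step 3: C_final = 92.54 - 6.3471 = 86.19%

86.19%


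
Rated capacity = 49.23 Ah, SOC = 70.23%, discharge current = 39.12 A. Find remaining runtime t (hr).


Step 1: remaining = SOC/100 * C_total = 70.23/100 * 49.23 = 34.574 Ah
Step 2: t = remaining / I = 34.574 / 39.12 = 0.8838 hr

0.8838 hr


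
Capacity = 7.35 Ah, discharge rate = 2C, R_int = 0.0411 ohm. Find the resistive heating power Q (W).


Step 1: I = C_rate * capacity = 2 * 7.35 = 14.7 A
Step 2: Q = I^2 * R = 14.7^2 * 0.0411 = 216.09 * 0.0411 = 8.881 W

8.881 W


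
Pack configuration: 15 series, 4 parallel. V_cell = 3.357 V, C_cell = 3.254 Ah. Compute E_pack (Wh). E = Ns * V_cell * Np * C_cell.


E = Ns * Vcell * Np * Ccell = 15 * 3.357 * 4 * 3.254 = 655.4 Wh

655.4 Wh


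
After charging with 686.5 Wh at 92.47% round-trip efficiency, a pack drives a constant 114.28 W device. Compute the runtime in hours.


Step 1: E_discharge = eta/100 * E_charge = 92.47/100 * 686.5 = 634.81 Wh
Step 2: t = E_discharge / P = 634.81 / 114.28 = 5.555 hr

5.555 hr


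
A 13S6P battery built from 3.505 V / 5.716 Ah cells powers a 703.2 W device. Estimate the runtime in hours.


Step 1: E_pack = Ns * V_cell * Np * C_cell = 13 * 3.505 * 6 * 5.716 = 1562.7 Wh
Step 2: t = E_pack / P = 1562.7 / 703.2 = 2.222 hr

2.222 hr


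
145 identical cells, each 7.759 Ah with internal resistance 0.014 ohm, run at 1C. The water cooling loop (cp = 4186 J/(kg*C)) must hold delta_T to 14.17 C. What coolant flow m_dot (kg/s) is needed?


Step 1: I = 1 * 7.759 = 7.759 A
Step 2: Q_cell = I^2 * R = 7.759^2 * 0.014 = 0.84283 W
Step 3: Q_total = 145 * 0.84283 = 122.21 W
Step 4: m_dot = Q_total / (cp * dT) = 122.21 / (4186 * 14.17) = 0.002060 kg/s

0.002060 kg/s


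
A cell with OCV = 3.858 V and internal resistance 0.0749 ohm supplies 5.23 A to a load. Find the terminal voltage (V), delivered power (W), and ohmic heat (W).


Step 1: V_terminal = OCV - I*R = 3.858 - 5.23 * 0.0749 = 3.4663 V
Step 2: P_out = V_terminal * I = 3.4663 * 5.23 = 18.13 W
Step 3: Q = I^2 * R = 5.23^2 * 0.0749 = 2.049 W

V=3.4663 V, P=18.13 W, Q=2.049 W


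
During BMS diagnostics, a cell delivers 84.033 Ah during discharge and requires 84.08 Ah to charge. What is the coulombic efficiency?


Coulombic efficiency = 84.033/84.08 * 100% = 99.94%

99.94%


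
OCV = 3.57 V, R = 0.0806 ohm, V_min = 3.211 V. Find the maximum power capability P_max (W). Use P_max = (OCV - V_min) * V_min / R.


P_max = (OCV - V_min) * V_min / R = (3.57 - 3.211) * 3.211 / 0.0806 = 0.359 * 3.211 / 0.0806 = 14.30 W

14.30 W


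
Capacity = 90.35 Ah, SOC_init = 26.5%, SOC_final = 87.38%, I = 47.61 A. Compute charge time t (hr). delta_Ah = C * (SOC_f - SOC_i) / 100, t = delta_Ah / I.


delta_Ah = 90.35 * (87.38 - 26.5) / 100 = 55.005 Ah
t = delta_Ah / I = 55.005 / 47.61 = 1.155 hr

1.155 hr


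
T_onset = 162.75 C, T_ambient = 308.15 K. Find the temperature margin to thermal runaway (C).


Convert: T_ambient = 308.15 K = 35 C
margin = 162.75 - 35 = 127.75 C

127.75 C


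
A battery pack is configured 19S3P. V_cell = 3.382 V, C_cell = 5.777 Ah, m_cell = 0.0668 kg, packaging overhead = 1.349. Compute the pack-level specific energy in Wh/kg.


Step 1: V_pack = 19 * 3.382 = 64.258 V
Step 2: C_pack = 3 * 5.777 = 17.331 Ah
Step 3: E_pack = V_pack * C_pack = 64.258 * 17.331 = 1113.7 Wh
Step 4: m_pack = 19 * 3 * 0.0668 * 1.349 = 5.1365 kg
Step 5: ED = E_pack / m_pack = 1113.7 / 5.1365 = 216.8 Wh/kg

216.8 Wh/kg


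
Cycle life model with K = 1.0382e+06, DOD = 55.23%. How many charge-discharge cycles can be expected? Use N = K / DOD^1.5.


Step 1: DOD^1.5 = 55.23^1.5 = 410.45
Step 2: N = 1.0382e+06 / 410.45 = 2529 cycles

2529 cycles


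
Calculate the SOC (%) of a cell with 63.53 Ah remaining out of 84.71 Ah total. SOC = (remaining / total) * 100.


SOC = (remaining / total) * 100 = (63.53 / 84.71) * 100 = 75.00%

75.00%


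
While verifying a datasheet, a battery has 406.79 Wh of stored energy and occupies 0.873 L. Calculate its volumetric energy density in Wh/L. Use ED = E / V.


ED = E / V = 406.79 / 0.873 = 466.0 Wh/L

466.0 Wh/L


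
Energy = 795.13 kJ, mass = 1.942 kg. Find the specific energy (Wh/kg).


Convert: E = 795.13 kJ = 220.87 Wh
ED = E / m = 220.87 / 1.942 = 113.7 Wh/kg

113.7 Wh/kg


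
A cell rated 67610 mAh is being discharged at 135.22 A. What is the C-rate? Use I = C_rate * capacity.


Convert: capacity = 67610 mAh = 67.61 Ah
C_rate = I / capacity = 135.22 / 67.61 = 2C

2C


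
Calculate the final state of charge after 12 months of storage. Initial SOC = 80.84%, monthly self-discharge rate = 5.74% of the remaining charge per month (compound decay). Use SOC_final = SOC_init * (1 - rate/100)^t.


Monthly retention factor = 1 - 5.74/100 = 0.9426
Over 12 months: factor^12 = 0.49196
SOC_final = 80.84 * 0.49196 = 39.77%

39.77%


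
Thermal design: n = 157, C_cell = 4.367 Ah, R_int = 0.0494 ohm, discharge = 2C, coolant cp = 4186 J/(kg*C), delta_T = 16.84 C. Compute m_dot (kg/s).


Step 1: I = 2 * 4.367 = 8.734 A
Step 2: Q_cell = I^2 * R = 8.734^2 * 0.0494 = 3.7684 W
Step 3: Q_total = 157 * 3.7684 = 591.64 W
Step 4: m_dot = Q_total / (cp * dT) = 591.64 / (4186 * 16.84) = 0.008393 kg/s

0.008393 kg/s


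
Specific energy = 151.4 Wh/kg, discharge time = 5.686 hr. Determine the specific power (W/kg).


P_specific = E / t = 151.4 / 5.686 = 26.63 W/kg

26.63 W/kg


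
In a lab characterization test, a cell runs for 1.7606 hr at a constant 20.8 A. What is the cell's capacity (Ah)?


C = I * t = 20.8 * 1.7606 = 36.62 Ah

36.62 Ah


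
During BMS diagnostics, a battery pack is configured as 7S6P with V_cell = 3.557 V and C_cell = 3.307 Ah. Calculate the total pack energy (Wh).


E = Ns * Vcell * Np * Ccell = 7 * 3.557 * 6 * 3.307 = 494.0 Wh

494.0 Wh


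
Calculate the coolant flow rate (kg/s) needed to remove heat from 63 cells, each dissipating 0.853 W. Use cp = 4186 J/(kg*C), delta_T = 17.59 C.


Q_total = 63 * 0.853 = 53.739 W
m_dot = Q_total / (cp * dT) = 53.739 / (4186 * 17.59) = 7.298e-04 kg/s

7.298e-04 kg/s


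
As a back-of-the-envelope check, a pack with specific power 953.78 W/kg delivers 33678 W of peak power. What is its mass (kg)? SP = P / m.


m = P / SP = 33678 / 953.78 = 35.31 kg

35.31 kg


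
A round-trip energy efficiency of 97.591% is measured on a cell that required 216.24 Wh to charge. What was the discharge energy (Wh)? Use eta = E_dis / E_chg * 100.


E_dis = eta/100 * E_chg = 97.591/100 * 216.24 = 211.0 Wh

211.0 Wh


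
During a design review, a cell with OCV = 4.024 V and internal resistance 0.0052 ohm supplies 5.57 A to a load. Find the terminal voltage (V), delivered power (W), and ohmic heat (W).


Step 1: V_terminal = OCV - I*R = 4.024 - 5.57 * 0.0052 = 3.995 V
Step 2: P_out = V_terminal * I = 3.995 * 5.57 = 22.25 W
Step 3: Q = I^2 * R = 5.57^2 * 0.0052 = 0.1613 W

V=3.995 V, P=22.25 W, Q=0.1613 W


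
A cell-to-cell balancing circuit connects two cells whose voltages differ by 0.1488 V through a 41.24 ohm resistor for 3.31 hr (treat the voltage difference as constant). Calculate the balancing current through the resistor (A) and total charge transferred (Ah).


First, Ohm's law: I_bal = 0.1488 V / 41.24 ohm = 0.0036081 A
Then Q = I * t = 0.0036081 A * 3.31 hr = 0.01194 Ah

I=0.0036081 A, Q=0.01194 Ah


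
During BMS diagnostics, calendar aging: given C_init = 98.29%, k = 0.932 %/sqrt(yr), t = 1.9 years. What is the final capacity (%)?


sqrt(t) = sqrt(1.9) = 1.3784
C_final = 98.29 - 0.932 * 1.3784 = 97.01%

97.01%


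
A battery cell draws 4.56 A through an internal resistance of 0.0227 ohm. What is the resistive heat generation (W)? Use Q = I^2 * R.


I^2 = 20.794
Q = 20.794 * 0.0227 = 0.4720 W

0.4720 W


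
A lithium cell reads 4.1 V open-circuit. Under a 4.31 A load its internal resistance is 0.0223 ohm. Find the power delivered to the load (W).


Step 1: V_terminal = OCV - I*R = 4.1 - 4.31 * 0.0223 = 4.0039 V
Step 2: P_out = V_terminal * I = 4.0039 * 4.31 = 17.26 W

17.26 W


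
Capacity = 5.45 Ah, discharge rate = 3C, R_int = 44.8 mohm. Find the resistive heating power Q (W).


Convert: R = 44.8 mohm = 0.0448 ohm
Step 1: I = C_rate * capacity = 3 * 5.45 = 16.35 A
Step 2: Q = I^2 * R = 16.35^2 * 0.0448 = 267.32 * 0.0448 = 11.98 W

11.98 W


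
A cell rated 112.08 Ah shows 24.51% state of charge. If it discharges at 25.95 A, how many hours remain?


Step 1: remaining = SOC/100 * C_total = 24.51/100 * 112.08 = 27.471 Ah
Step 2: t = remaining / I = 27.471 / 25.95 = 1.059 hr

1.059 hr


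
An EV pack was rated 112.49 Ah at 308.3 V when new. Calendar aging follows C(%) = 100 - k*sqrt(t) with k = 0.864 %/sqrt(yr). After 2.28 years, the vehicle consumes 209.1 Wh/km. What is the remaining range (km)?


Step 1: capacity retention = 100 - 0.864 * sqrt(2.28) = 100 - 0.864 * 1.51 = 98.695%
Step 2: C_now = 112.49 * 98.695/100 = 111.02 Ah
Step 3: E_pack = V * C_now = 308.3 * 111.02 = 34227 Wh
Step 4: range = E_pack / consumption = 34227 / 209.1 = 163.7 km

163.7 km


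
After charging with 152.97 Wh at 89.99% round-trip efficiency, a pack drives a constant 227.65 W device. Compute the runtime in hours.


Step 1: E_discharge = eta/100 * E_charge = 89.99/100 * 152.97 = 137.66 Wh
Step 2: t = E_discharge / P = 137.66 / 227.65 = 0.6047 hr

0.6047 hr


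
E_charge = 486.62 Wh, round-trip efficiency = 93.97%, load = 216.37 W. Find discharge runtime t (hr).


Step 1: E_discharge = eta/100 * E_charge = 93.97/100 * 486.62 = 457.28 Wh
Step 2: t = E_discharge / P = 457.28 / 216.37 = 2.113 hr

2.113 hr


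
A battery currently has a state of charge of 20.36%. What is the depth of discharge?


Complement of SOC: DOD = 100% - 20.36% = 79.64%

79.64%


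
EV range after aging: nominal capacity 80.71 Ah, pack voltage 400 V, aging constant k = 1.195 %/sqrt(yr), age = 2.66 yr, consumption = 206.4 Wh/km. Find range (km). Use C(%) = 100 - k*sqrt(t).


Step 1: capacity retention = 100 - 1.195 * sqrt(2.66) = 100 - 1.195 * 1.631 = 98.051%
Step 2: C_now = 80.71 * 98.051/100 = 79.137 Ah
Step 3: E_pack = V * C_now = 400 * 79.137 = 31655 Wh
Step 4: range = E_pack / consumption = 31655 / 206.4 = 153.4 km

153.4 km


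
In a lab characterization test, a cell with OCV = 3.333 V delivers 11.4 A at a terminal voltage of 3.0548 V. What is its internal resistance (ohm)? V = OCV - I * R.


R = (OCV - V) / I = (3.333 - 3.0548) / 11.4 = 0.02440 ohm

0.02440 ohm


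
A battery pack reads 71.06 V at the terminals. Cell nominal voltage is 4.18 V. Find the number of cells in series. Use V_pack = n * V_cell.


n = V_pack / V_cell = 71.06 / 4.18 = 17

17


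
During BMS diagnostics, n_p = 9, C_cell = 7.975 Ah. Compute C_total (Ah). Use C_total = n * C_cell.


Parallel capacities add: 9 * 7.975 Ah = 71.775 Ah

71.775 Ah


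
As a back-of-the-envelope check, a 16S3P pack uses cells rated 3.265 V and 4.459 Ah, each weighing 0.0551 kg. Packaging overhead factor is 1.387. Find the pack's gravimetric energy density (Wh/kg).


Step 1: V_pack = 16 * 3.265 = 52.24 V
Step 2: C_pack = 3 * 4.459 = 13.377 Ah
Step 3: E_pack = V_pack * C_pack = 52.24 * 13.377 = 698.81 Wh
Step 4: m_pack = 16 * 3 * 0.0551 * 1.387 = 3.6683 kg
Step 5: ED = E_pack / m_pack = 698.81 / 3.6683 = 190.5 Wh/kg

190.5 Wh/kg


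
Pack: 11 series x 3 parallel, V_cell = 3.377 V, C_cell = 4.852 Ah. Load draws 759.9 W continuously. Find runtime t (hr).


Step 1: E_pack = Ns * V_cell * Np * C_cell = 11 * 3.377 * 3 * 4.852 = 540.71 Wh
Step 2: t = E_pack / P = 540.71 / 759.9 = 0.7116 hr

0.7116 hr


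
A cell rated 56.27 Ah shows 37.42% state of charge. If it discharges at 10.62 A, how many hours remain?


Step 1: remaining = SOC/100 * C_total = 37.42/100 * 56.27 = 21.056 Ah
Step 2: t = remaining / I = 21.056 / 10.62 = 1.983 hr

1.983 hr


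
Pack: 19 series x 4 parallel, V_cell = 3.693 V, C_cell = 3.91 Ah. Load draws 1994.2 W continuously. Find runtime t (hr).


Step 1: E_pack = Ns * V_cell * Np * C_cell = 19 * 3.693 * 4 * 3.91 = 1097.4 Wh
Step 2: t = E_pack / P = 1097.4 / 1994.2 = 0.5503 hr

0.5503 hr


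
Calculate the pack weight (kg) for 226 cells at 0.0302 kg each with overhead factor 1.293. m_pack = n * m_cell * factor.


Cell mass sum = 226 * 0.0302 = 6.8252 kg
With overhead 1.293: m_pack = 6.8252 * 1.293 = 8.825 kg

8.825 kg


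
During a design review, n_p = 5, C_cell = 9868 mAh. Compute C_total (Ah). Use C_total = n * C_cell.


Convert: C_cell = 9868 mAh = 9.868 Ah
C_total = 5 * 9.868 = 49.34 Ah

49.34 Ah


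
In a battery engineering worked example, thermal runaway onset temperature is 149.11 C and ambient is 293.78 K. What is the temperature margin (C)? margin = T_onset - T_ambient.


Convert: T_ambient = 293.78 K = 20.63 C
margin = 149.11 - 20.63 = 128.48 C

128.48 C


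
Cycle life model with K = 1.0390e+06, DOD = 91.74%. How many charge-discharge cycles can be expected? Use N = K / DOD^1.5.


DOD^1.5 = 878.69
N = K / DOD^1.5 = 1.0390e+06 / 878.69 = 1182

1182 cycles


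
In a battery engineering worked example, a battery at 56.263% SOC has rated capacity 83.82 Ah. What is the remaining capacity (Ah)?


remaining = SOC / 100 * total = 56.263 / 100 * 83.82 = 47.16 Ah

47.16 Ah


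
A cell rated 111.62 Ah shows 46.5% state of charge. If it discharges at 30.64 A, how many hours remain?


Step 1: remaining = SOC/100 * C_total = 46.5/100 * 111.62 = 51.903 Ah
Step 2: t = remaining / I = 51.903 / 30.64 = 1.694 hr

1.694 hr


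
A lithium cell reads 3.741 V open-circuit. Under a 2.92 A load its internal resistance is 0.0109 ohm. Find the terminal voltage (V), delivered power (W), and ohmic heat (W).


Step 1: V_terminal = OCV - I*R = 3.741 - 2.92 * 0.0109 = 3.7092 V
Step 2: P_out = V_terminal * I = 3.7092 * 2.92 = 10.83 W
Step 3: Q = I^2 * R = 2.92^2 * 0.0109 = 0.09294 W

V=3.7092 V, P=10.83 W, Q=0.09294 W


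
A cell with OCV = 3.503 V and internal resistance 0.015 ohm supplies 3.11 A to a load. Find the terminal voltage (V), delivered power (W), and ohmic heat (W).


Step 1: V_terminal = OCV - I*R = 3.503 - 3.11 * 0.015 = 3.4564 V
Step 2: P_out = V_terminal * I = 3.4564 * 3.11 = 10.75 W
Step 3: Q = I^2 * R = 3.11^2 * 0.015 = 0.1451 W

V=3.4564 V, P=10.75 W, Q=0.1451 W


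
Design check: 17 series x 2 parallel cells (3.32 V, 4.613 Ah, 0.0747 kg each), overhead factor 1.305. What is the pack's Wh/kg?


Step 1: V_pack = 17 * 3.32 = 56.44 V
Step 2: C_pack = 2 * 4.613 = 9.226 Ah
Step 3: E_pack = V_pack * C_pack = 56.44 * 9.226 = 520.72 Wh
Step 4: m_pack = 17 * 2 * 0.0747 * 1.305 = 3.3144 kg
Step 5: ED = E_pack / m_pack = 520.72 / 3.3144 = 157.1 Wh/kg

157.1 Wh/kg


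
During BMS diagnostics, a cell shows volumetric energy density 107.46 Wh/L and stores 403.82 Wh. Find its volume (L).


V = E / ED = 403.82 / 107.46 = 3.758 L

3.758 L


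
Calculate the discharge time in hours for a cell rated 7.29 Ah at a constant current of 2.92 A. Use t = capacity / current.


t = capacity / current = 7.29 / 2.92 = 2.497 hr

2.497 hr


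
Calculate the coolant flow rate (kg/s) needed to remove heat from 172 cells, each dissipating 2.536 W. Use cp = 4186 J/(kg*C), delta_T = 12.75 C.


Q_total = 172 * 2.536 = 436.19 W
m_dot = Q_total / (cp * dT) = 436.19 / (4186 * 12.75) = 0.008173 kg/s

0.008173 kg/s


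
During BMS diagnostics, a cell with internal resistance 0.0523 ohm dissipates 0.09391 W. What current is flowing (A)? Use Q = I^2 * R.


I = sqrt(Q / R) = sqrt(0.09391 / 0.0523) = sqrt(1.7956) = 1.340 A

1.340 A


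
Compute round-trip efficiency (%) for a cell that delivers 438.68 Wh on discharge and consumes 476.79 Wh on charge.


Round-trip efficiency = 438.68/476.79 * 100% = 92.01%

92.01%


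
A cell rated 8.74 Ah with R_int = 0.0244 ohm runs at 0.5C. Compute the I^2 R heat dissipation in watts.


Step 1: I = C_rate * capacity = 0.5 * 8.74 = 4.37 A
Step 2: Q = I^2 * R = 4.37^2 * 0.0244 = 19.097 * 0.0244 = 0.4660 W

0.4660 W


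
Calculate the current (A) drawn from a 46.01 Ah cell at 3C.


I = C_rate * capacity = 3 * 46.01 = 138.03 A

138.03 A


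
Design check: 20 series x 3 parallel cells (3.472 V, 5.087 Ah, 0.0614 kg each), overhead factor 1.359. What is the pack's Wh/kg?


Step 1: V_pack = 20 * 3.472 = 69.44 V
Step 2: C_pack = 3 * 5.087 = 15.261 Ah
Step 3: E_pack = V_pack * C_pack = 69.44 * 15.261 = 1059.7 Wh
Step 4: m_pack = 20 * 3 * 0.0614 * 1.359 = 5.0066 kg
Step 5: ED = E_pack / m_pack = 1059.7 / 5.0066 = 211.7 Wh/kg

211.7 Wh/kg


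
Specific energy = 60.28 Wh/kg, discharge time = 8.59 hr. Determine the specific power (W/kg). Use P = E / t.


P_specific = E / t = 60.28 / 8.59 = 7.017 W/kg

7.017 W/kg


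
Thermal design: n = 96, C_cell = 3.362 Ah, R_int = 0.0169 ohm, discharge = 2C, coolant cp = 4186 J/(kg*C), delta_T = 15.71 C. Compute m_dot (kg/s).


Step 1: I = 2 * 3.362 = 6.724 A
Step 2: Q_cell = I^2 * R = 6.724^2 * 0.0169 = 0.76409 W
Step 3: Q_total = 96 * 0.76409 = 73.353 W
Step 4: m_dot = Q_total / (cp * dT) = 73.353 / (4186 * 15.71) = 0.001115 kg/s

0.001115 kg/s


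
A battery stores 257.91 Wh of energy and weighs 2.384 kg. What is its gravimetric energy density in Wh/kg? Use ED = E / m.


Specific energy = 257.91 Wh / 2.384 kg = 108.2 Wh/kg

108.2 Wh/kg


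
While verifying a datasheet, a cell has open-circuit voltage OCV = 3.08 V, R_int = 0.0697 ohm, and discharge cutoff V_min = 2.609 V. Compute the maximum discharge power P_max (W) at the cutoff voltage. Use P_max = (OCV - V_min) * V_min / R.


dV = OCV - V_min = 0.471 V (so I_max = dV / R)
P_max = dV * V_min / R = 0.471 * 2.609 / 0.0697 = 17.63 W

17.63 W


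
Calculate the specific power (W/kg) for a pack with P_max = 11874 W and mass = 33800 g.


Convert: m = 33800 g = 33.8 kg
Specific power = 11874 W / 33.8 kg = 351.3 W/kg

351.3 W/kg


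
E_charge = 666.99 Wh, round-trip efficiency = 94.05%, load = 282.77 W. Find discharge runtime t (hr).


Step 1: E_discharge = eta/100 * E_charge = 94.05/100 * 666.99 = 627.3 Wh
Step 2: t = E_discharge / P = 627.3 / 282.77 = 2.218 hr

2.218 hr


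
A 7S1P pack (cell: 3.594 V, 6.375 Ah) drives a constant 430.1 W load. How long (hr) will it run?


Step 1: E_pack = Ns * V_cell * Np * C_cell = 7 * 3.594 * 1 * 6.375 = 160.38 Wh
Step 2: t = E_pack / P = 160.38 / 430.1 = 0.3729 hr

0.3729 hr


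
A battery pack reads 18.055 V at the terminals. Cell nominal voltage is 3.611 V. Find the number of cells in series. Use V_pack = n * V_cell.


n = V_pack / V_cell = 18.055 / 3.611 = 5

5


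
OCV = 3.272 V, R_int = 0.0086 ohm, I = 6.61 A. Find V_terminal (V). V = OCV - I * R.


IR drop = 6.61 * 0.0086 = 0.056846 V
V = 3.272 - 0.056846 = 3.215 V

3.215 V


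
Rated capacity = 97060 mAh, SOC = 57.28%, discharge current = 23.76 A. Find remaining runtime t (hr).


Convert: C_total = 97060 mAh = 97.06 Ah
Step 1: remaining = SOC/100 * C_total = 57.28/100 * 97.06 = 55.596 Ah
Step 2: t = remaining / I = 55.596 / 23.76 = 2.340 hr

2.340 hr


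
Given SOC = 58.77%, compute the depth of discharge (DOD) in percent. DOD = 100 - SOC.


DOD = 100 - SOC = 100 - 58.77 = 41.23%

41.23%


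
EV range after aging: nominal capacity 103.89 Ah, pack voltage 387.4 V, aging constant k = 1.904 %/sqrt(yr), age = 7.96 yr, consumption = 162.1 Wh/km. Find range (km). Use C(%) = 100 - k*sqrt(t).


Step 1: capacity retention = 100 - 1.904 * sqrt(7.96) = 100 - 1.904 * 2.8213 = 94.628%
Step 2: C_now = 103.89 * 94.628/100 = 98.309 Ah
Step 3: E_pack = V * C_now = 387.4 * 98.309 = 38085 Wh
Step 4: range = E_pack / consumption = 38085 / 162.1 = 234.9 km

234.9 km


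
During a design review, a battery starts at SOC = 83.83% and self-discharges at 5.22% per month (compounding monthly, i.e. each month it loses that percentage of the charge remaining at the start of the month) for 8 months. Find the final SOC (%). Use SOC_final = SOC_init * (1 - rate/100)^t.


decay = (1 - 5.22/100)^8 = 0.65123
SOC_final = 83.83 * 0.65123 = 54.59%

54.59%


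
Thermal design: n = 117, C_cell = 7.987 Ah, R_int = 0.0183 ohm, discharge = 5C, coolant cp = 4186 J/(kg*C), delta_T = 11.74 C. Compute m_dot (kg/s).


Step 1: I = 5 * 7.987 = 39.935 A
Step 2: Q_cell = I^2 * R = 39.935^2 * 0.0183 = 29.185 W
Step 3: Q_total = 117 * 29.185 = 3414.6 W
Step 4: m_dot = Q_total / (cp * dT) = 3414.6 / (4186 * 11.74) = 0.06948 kg/s

0.06948 kg/s


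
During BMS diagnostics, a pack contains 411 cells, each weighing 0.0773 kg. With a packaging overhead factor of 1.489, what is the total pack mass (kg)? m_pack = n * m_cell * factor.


m_pack = n * m_cell * overhead = 411 * 0.0773 * 1.489 = 47.31 kg

47.31 kg


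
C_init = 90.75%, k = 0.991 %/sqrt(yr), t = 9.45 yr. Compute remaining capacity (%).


Step 1: sqrt(9.45 yr) = 3.0741
Step 2: drop = 0.991 * 3.0741 = 3.0464
Step 3: C_final = 90.75 - 3.0464 = 87.70%

87.70%


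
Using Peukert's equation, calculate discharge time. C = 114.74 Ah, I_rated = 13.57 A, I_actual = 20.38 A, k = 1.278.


t_rated = C / I_rated = 114.74 / 13.57 = 8.4554 hr
(I_rated/I)^k = (0.66585)^1.278 = 0.59467
t = t_rated * (I_rated/I)^k = 8.4554 * 0.59467 = 5.028 hr

5.028 hr


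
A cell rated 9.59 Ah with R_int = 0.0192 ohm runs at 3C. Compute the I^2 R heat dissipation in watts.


Step 1: I = C_rate * capacity = 3 * 9.59 = 28.77 A
Step 2: Q = I^2 * R = 28.77^2 * 0.0192 = 827.71 * 0.0192 = 15.89 W

15.89 W


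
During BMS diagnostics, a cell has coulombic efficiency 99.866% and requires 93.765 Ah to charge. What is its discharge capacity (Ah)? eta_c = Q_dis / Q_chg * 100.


Q_dis = eta/100 * Q_chg = 99.866/100 * 93.765 = 93.64 Ah

93.64 Ah


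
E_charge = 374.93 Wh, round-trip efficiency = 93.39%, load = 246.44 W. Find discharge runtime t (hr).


Step 1: E_discharge = eta/100 * E_charge = 93.39/100 * 374.93 = 350.15 Wh
Step 2: t = E_discharge / P = 350.15 / 246.44 = 1.421 hr

1.421 hr


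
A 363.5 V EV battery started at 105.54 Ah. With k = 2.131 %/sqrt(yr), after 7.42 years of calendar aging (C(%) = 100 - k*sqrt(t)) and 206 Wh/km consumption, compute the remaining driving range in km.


Step 1: capacity retention = 100 - 2.131 * sqrt(7.42) = 100 - 2.131 * 2.724 = 94.195%
Step 2: C_now = 105.54 * 94.195/100 = 99.413 Ah
Step 3: E_pack = V * C_now = 363.5 * 99.413 = 36137 Wh
Step 4: range = E_pack / consumption = 36137 / 206 = 175.4 km

175.4 km


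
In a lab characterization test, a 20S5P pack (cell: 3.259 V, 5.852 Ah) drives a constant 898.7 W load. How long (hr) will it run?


Step 1: E_pack = Ns * V_cell * Np * C_cell = 20 * 3.259 * 5 * 5.852 = 1907.2 Wh
Step 2: t = E_pack / P = 1907.2 / 898.7 = 2.122 hr

2.122 hr


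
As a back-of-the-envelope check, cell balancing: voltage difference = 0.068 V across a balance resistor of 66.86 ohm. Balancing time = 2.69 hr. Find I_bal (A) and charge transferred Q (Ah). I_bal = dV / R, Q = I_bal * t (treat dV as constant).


I_bal = dV / R = 0.068 / 66.86 = 0.0010171 A
Q = I_bal * t = 0.0010171 * 2.69 = 0.002736 Ah

I=0.0010171 A, Q=0.002736 Ah


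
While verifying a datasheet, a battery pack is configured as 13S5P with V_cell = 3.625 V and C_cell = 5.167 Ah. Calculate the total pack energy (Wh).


E = Ns * Vcell * Np * Ccell = 13 * 3.625 * 5 * 5.167 = 1217 Wh

1217 Wh


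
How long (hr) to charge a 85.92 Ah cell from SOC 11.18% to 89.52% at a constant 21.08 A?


Step 1: dSOC = 89.52% - 11.18% = 78.34%
Step 2: delta_Ah = 85.92 * 78.34 / 100 = 67.31 Ah
Step 3: t = 67.31 / 21.08 = 3.193 hr

3.193 hr


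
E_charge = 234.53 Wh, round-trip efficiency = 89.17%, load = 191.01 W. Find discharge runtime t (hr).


Step 1: E_discharge = eta/100 * E_charge = 89.17/100 * 234.53 = 209.13 Wh
Step 2: t = E_discharge / P = 209.13 / 191.01 = 1.095 hr

1.095 hr


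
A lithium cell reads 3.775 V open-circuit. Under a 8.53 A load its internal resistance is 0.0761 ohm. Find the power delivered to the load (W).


Step 1: V_terminal = OCV - I*R = 3.775 - 8.53 * 0.0761 = 3.1259 V
Step 2: P_out = V_terminal * I = 3.1259 * 8.53 = 26.66 W

26.66 W


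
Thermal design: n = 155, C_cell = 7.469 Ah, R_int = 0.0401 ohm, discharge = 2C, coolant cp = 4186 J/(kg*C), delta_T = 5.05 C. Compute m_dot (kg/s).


Step 1: I = 2 * 7.469 = 14.938 A
Step 2: Q_cell = I^2 * R = 14.938^2 * 0.0401 = 8.9481 W
Step 3: Q_total = 155 * 8.9481 = 1387 W
Step 4: m_dot = Q_total / (cp * dT) = 1387 / (4186 * 5.05) = 0.06561 kg/s

0.06561 kg/s


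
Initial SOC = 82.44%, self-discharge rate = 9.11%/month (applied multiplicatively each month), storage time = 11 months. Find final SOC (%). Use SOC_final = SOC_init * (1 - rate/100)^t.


decay = (1 - 9.11/100)^11 = 0.34969
SOC_final = 82.44 * 0.34969 = 28.83%

28.83%


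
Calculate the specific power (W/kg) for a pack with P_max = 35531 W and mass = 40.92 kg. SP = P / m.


SP = P / m = 35531 / 40.92 = 868.3 W/kg

868.3 W/kg


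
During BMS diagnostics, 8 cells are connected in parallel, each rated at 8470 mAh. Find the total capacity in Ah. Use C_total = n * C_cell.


Convert: C_cell = 8470 mAh = 8.47 Ah
C_total = 8 * 8.47 = 67.76 Ah

67.76 Ah


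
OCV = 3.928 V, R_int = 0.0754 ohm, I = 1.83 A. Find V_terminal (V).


V = OCV - I*R = 3.928 - 1.83 * 0.0754 = 3.790 V

3.790 V


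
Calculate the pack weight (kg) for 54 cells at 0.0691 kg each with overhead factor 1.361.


m_pack = n * m_cell * overhead = 54 * 0.0691 * 1.361 = 5.078 kg

5.078 kg


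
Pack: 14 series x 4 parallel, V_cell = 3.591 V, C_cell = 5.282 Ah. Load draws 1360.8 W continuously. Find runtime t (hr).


Step 1: E_pack = Ns * V_cell * Np * C_cell = 14 * 3.591 * 4 * 5.282 = 1062.2 Wh
Step 2: t = E_pack / P = 1062.2 / 1360.8 = 0.7806 hr

0.7806 hr


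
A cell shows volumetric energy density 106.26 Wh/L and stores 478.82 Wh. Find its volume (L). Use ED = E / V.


V = E / ED = 478.82 / 106.26 = 4.506 L

4.506 L


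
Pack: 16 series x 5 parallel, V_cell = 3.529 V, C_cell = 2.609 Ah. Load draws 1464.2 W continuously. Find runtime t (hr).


Step 1: E_pack = Ns * V_cell * Np * C_cell = 16 * 3.529 * 5 * 2.609 = 736.57 Wh
Step 2: t = E_pack / P = 736.57 / 1464.2 = 0.5031 hr

0.5031 hr


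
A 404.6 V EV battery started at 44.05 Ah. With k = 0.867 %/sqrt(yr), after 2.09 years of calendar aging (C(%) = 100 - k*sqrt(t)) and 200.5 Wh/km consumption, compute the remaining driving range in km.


Step 1: capacity retention = 100 - 0.867 * sqrt(2.09) = 100 - 0.867 * 1.4457 = 98.747%
Step 2: C_now = 44.05 * 98.747/100 = 43.498 Ah
Step 3: E_pack = V * C_now = 404.6 * 43.498 = 17599 Wh
Step 4: range = E_pack / consumption = 17599 / 200.5 = 87.78 km

87.78 km


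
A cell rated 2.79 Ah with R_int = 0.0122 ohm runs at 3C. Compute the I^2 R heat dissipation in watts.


Step 1: I = C_rate * capacity = 3 * 2.79 = 8.37 A
Step 2: Q = I^2 * R = 8.37^2 * 0.0122 = 70.057 * 0.0122 = 0.8547 W

0.8547 W


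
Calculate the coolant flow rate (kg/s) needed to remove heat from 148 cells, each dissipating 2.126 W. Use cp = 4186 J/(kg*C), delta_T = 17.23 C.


Q_total = 148 * 2.126 = 314.65 W
m_dot = Q_total / (cp * dT) = 314.65 / (4186 * 17.23) = 0.004363 kg/s

0.004363 kg/s


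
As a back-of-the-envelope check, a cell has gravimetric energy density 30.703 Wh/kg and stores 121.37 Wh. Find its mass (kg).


m = E / ED = 121.37 / 30.703 = 3.953 kg

3.953 kg


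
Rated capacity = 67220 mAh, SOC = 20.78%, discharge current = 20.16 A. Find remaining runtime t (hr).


Convert: C_total = 67220 mAh = 67.22 Ah
Step 1: remaining = SOC/100 * C_total = 20.78/100 * 67.22 = 13.968 Ah
Step 2: t = remaining / I = 13.968 / 20.16 = 0.6929 hr

0.6929 hr


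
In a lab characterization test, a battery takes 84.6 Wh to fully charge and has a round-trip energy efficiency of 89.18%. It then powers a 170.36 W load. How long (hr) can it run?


Step 1: E_discharge = eta/100 * E_charge = 89.18/100 * 84.6 = 75.446 Wh
Step 2: t = E_discharge / P = 75.446 / 170.36 = 0.4429 hr

0.4429 hr


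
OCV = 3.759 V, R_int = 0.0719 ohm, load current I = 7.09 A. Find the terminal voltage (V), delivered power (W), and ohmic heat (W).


Step 1: V_terminal = OCV - I*R = 3.759 - 7.09 * 0.0719 = 3.2492 V
Step 2: P_out = V_terminal * I = 3.2492 * 7.09 = 23.04 W
Step 3: Q = I^2 * R = 7.09^2 * 0.0719 = 3.614 W

V=3.2492 V, P=23.04 W, Q=3.614 W


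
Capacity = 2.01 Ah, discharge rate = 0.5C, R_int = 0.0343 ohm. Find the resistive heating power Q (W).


Step 1: I = C_rate * capacity = 0.5 * 2.01 = 1.005 A
Step 2: Q = I^2 * R = 1.005^2 * 0.0343 = 1.01 * 0.0343 = 0.03464 W

0.03464 W


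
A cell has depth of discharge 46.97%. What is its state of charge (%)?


SOC = 100 - DOD = 100 - 46.97 = 53.03%

53.03%


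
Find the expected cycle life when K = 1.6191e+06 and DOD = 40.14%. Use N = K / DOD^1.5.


DOD^1.5 = 254.31
N = K / DOD^1.5 = 1.6191e+06 / 254.31 = 6367

6367 cycles


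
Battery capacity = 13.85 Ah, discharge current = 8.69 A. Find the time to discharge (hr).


Runtime = 13.85 Ah / 8.69 A = 1.594 hr

1.594 hr


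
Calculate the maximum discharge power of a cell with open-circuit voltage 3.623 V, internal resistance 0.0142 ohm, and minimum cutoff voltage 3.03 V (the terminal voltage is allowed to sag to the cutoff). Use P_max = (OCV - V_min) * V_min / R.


P_max = (OCV - V_min) * V_min / R = (3.623 - 3.03) * 3.03 / 0.0142 = 0.593 * 3.03 / 0.0142 = 126.5 W

126.5 W


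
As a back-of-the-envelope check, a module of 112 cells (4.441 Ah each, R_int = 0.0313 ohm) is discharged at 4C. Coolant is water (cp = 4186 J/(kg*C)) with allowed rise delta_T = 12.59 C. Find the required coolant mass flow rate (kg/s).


Step 1: I = 4 * 4.441 = 17.764 A
Step 2: Q_cell = I^2 * R = 17.764^2 * 0.0313 = 9.877 W
Step 3: Q_total = 112 * 9.877 = 1106.2 W
Step 4: m_dot = Q_total / (cp * dT) = 1106.2 / (4186 * 12.59) = 0.02099 kg/s

0.02099 kg/s


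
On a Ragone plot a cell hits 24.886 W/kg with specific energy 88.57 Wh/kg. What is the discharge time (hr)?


t = E / P = 88.57 / 24.886 = 3.559 hr

3.559 hr


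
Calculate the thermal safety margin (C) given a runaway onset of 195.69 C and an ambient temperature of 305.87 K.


Convert: T_ambient = 305.87 K = 32.72 C
margin = 195.69 - 32.72 = 162.97 C

162.97 C


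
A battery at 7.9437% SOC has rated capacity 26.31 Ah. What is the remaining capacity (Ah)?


remaining = SOC / 100 * total = 7.9437 / 100 * 26.31 = 2.090 Ah

2.090 Ah


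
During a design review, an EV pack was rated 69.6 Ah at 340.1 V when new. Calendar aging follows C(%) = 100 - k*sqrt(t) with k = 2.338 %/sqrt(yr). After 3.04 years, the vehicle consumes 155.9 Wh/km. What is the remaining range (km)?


Step 1: capacity retention = 100 - 2.338 * sqrt(3.04) = 100 - 2.338 * 1.7436 = 95.923%
Step 2: C_now = 69.6 * 95.923/100 = 66.762 Ah
Step 3: E_pack = V * C_now = 340.1 * 66.762 = 22706 Wh
Step 4: range = E_pack / consumption = 22706 / 155.9 = 145.6 km

145.6 km


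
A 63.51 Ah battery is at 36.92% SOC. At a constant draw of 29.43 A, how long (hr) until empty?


Step 1: remaining = SOC/100 * C_total = 36.92/100 * 63.51 = 23.448 Ah
Step 2: t = remaining / I = 23.448 / 29.43 = 0.7967 hr

0.7967 hr


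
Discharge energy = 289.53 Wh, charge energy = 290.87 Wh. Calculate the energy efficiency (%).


Round-trip efficiency = 289.53/290.87 * 100% = 99.54%

99.54%


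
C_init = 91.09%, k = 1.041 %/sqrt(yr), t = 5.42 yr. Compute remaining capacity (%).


Step 1: sqrt(5.42 yr) = 2.3281
Step 2: drop = 1.041 * 2.3281 = 2.4236
Step 3: C_final = 91.09 - 2.4236 = 88.67%

88.67%


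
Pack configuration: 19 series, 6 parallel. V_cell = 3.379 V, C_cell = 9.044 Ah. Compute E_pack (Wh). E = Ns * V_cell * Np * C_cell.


E = Ns * Vcell * Np * Ccell = 19 * 3.379 * 6 * 9.044 = 3484 Wh

3484 Wh


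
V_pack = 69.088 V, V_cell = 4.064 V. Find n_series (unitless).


Rearranging: n = V_pack / V_cell = 69.088 / 4.064 = 17 cells

17


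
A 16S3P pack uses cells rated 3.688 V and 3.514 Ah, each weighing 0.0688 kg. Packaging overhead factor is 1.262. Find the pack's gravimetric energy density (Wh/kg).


Step 1: V_pack = 16 * 3.688 = 59.008 V
Step 2: C_pack = 3 * 3.514 = 10.542 Ah
Step 3: E_pack = V_pack * C_pack = 59.008 * 10.542 = 622.06 Wh
Step 4: m_pack = 16 * 3 * 0.0688 * 1.262 = 4.1676 kg
Step 5: ED = E_pack / m_pack = 622.06 / 4.1676 = 149.3 Wh/kg

149.3 Wh/kg


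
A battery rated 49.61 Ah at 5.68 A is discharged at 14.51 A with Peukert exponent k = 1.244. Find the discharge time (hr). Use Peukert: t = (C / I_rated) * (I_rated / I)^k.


t_rated = C / I_rated = 49.61 / 5.68 = 8.7342 hr
(I_rated/I)^k = (0.39145)^1.244 = 0.31138
t = t_rated * (I_rated/I)^k = 8.7342 * 0.31138 = 2.720 hr

2.720 hr


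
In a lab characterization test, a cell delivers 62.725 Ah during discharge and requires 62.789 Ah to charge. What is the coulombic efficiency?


Coulombic efficiency = 62.725/62.789 * 100% = 99.90%

99.90%


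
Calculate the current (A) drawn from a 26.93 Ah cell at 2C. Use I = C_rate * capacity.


At 2C: I = 2 * 26.93 Ah = 53.86 A

53.86 A


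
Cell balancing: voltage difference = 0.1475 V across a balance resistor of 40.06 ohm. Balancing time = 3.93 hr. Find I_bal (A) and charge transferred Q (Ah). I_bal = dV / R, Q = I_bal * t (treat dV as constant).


First, Ohm's law: I_bal = 0.1475 V / 40.06 ohm = 0.003682 A
Then Q = I * t = 0.003682 A * 3.93 hr = 0.01447 Ah

I=0.003682 A, Q=0.01447 Ah


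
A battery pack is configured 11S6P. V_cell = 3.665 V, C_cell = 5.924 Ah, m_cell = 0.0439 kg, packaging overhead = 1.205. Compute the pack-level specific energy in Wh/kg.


Step 1: V_pack = 11 * 3.665 = 40.315 V
Step 2: C_pack = 6 * 5.924 = 35.544 Ah
Step 3: E_pack = V_pack * C_pack = 40.315 * 35.544 = 1433 Wh
Step 4: m_pack = 11 * 6 * 0.0439 * 1.205 = 3.4914 kg
Step 5: ED = E_pack / m_pack = 1433 / 3.4914 = 410.4 Wh/kg

410.4 Wh/kg


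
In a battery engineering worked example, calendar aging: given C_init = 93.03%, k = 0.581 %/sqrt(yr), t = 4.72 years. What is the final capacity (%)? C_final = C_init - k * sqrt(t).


Step 1: sqrt(4.72 yr) = 2.1726
Step 2: drop = 0.581 * 2.1726 = 1.2623
Step 3: C_final = 93.03 - 1.2623 = 91.77%

91.77%


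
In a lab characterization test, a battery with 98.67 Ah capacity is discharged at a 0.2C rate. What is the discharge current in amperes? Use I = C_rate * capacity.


At 0.2C: I = 0.2 * 98.67 Ah = 19.734 A

19.734 A


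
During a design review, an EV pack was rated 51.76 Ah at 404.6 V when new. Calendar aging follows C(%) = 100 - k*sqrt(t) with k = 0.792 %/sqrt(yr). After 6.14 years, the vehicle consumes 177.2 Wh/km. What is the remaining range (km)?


Step 1: capacity retention = 100 - 0.792 * sqrt(6.14) = 100 - 0.792 * 2.4779 = 98.038%
Step 2: C_now = 51.76 * 98.038/100 = 50.744 Ah
Step 3: E_pack = V * C_now = 404.6 * 50.744 = 20531 Wh
Step 4: range = E_pack / consumption = 20531 / 177.2 = 115.9 km

115.9 km


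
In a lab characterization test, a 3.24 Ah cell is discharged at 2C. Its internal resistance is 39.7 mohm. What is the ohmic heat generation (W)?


Convert: R = 39.7 mohm = 0.0397 ohm
Step 1: I = C_rate * capacity = 2 * 3.24 = 6.48 A
Step 2: Q = I^2 * R = 6.48^2 * 0.0397 = 41.99 * 0.0397 = 1.667 W

1.667 W


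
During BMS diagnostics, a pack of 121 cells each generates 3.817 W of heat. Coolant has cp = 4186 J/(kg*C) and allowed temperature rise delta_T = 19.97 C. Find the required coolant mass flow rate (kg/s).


Step 1: Total heat Q = 121 * 3.817 W = 461.86 W
Step 2: denom = cp * dT = 4186 * 19.97 = 83594
Step 3: m_dot = 461.86 / 83594 = 0.005525 kg/s

0.005525 kg/s


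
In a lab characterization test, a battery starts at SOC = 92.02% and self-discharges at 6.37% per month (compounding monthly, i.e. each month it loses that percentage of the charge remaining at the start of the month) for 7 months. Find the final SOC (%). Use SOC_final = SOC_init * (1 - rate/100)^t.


Monthly retention factor = 1 - 6.37/100 = 0.9363
Over 7 months: factor^7 = 0.63082
SOC_final = 92.02 * 0.63082 = 58.05%

58.05%


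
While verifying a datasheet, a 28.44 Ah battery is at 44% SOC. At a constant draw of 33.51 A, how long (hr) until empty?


Step 1: remaining = SOC/100 * C_total = 44/100 * 28.44 = 12.514 Ah
Step 2: t = remaining / I = 12.514 / 33.51 = 0.3734 hr

0.3734 hr
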